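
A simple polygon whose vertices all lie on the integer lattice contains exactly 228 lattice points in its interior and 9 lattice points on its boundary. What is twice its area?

463

By Pick's theorem, A = I + B/2 − 1 = 228 + 9/2 − 1 = 463/2.
Hence 2A = 463.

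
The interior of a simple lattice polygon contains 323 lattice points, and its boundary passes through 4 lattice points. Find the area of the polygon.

Pick's theorem states A = I + B/2 − 1, so A = 323 + 4/2 − 1 = 324.

324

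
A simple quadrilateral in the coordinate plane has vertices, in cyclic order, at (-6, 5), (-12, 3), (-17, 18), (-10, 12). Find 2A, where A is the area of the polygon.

The shoelace formula gives twice the area as |((-6)·3 − (-12)·5) + ((-12)·18 − (-17)·3) + ((-17)·12 − (-10)·18) + ((-10)·5 − (-6)·12)| = 125, so the area is 62.5.

125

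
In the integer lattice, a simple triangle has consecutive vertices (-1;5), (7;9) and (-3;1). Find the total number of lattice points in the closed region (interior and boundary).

17

The shoelace formula gives twice the area as |[(-1)·9 − 7·5] + [7·1 − (-3)·9] + [(-3)·5 − (-1)·1]| = 24, so the area is 12.
The number of boundary lattice points is Σ gcd(|Δx|,|Δy|) = gcd(8,4) + gcd(10,8) + gcd(2,4) = 4+2+2 = 8.
Pick's theorem gives I = A − B/2 + 1 = 12 − 8/2 + 1 = 9, so the closed region contains I + B = 9 + 8 = 17 lattice points.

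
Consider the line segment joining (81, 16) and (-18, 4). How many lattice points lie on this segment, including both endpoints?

4

The number of lattice points on a segment between lattice points is gcd(|Δx|,|Δy|) + 1 = gcd(99,12) + 1 = 3 + 1 = 4.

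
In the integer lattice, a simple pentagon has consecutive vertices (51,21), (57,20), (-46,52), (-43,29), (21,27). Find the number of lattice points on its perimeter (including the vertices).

11

Summing gcd(|Δx|,|Δy|) over the edges gives the boundary count: gcd(6,1) + gcd(103,32) + gcd(3,23) + gcd(64,2) + gcd(30,6) = 1+1+1+2+6 = 11.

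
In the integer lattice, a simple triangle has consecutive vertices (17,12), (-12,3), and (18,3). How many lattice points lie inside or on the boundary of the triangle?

152

The shoelace formula gives twice the area as |(17·3 − (-12)·12) + ((-12)·3 − 18·3) + (18·12 − 17·3)| = 270, so the area is 135.
The number of boundary lattice points is Σ gcd(|Δx|,|Δy|) = gcd(29,9) + gcd(30,0) + gcd(1,9) = 1+30+1 = 32.
Pick's theorem gives I = A − B/2 + 1 = 135 − 32/2 + 1 = 120, so the closed region contains I + B = 120 + 32 = 152 lattice points.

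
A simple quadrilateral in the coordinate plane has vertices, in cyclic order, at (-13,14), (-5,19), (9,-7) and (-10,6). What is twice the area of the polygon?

391

Using the shoelace formula, 2A = |[(-13)·19 − (-5)·14] + [(-5)·(-7) − 9·19] + [9·6 − (-10)·(-7)] + [(-10)·14 − (-13)·6]| = 391, so the area is 391/2.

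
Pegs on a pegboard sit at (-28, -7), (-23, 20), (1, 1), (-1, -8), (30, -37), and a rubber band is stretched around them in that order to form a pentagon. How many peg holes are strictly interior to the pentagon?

868

The shoelace formula gives twice the area as |[(-28)·20 − (-23)·(-7)] + [(-23)·1 − 1·20] + [1·(-8) − (-1)·1] + [(-1)·(-37) − 30·(-8)] + [30·(-7) − (-28)·(-37)]| = 1740, so the area is 870.
Summing gcd(|Δx|,|Δy|) over the edges gives the boundary count: gcd(5,27) + gcd(24,19) + gcd(2,9) + gcd(31,29) + gcd(58,30) = 1+1+1+1+2 = 6.
By Pick's theorem A = I + B/2 − 1, so I = 870 − 6/2 + 1 = 868.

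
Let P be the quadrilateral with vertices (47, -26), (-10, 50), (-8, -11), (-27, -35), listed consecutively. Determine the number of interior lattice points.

Using the shoelace formula, 2A = |[47·50 − (-10)·(-26)] + [(-10)·(-11) − (-8)·50] + [(-8)·(-35) − (-27)·(-11)] + [(-27)·(-26) − 47·(-35)]| = 4930, so the area is 2465.
Along each edge there are gcd(|Δx|,|Δy|)+1 lattice points, so counting each shared vertex once the boundary has gcd(57,76) + gcd(2,61) + gcd(19,24) + gcd(74,9) = 19+1+1+1 = 22.
By Pick's theorem A = I + B/2 − 1, so I = 2465 − 22/2 + 1 = 2455.

2455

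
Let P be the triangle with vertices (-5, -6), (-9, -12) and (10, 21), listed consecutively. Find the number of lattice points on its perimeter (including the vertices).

6

The number of boundary lattice points is Σ gcd(|Δx|,|Δy|) = gcd(4,6) + gcd(19,33) + gcd(15,27) = 2+1+3 = 6.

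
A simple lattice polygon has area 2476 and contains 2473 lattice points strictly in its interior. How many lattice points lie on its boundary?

Pick's theorem gives A = I + B/2 − 1, so B = 2(A − I + 1) = 2(2476 − 2473 + 1) = 8.

8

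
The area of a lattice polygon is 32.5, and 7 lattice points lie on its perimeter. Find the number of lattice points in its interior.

From Pick's theorem, I = A − B/2 + 1 = 32.5 − 7/2 + 1 = 30.

30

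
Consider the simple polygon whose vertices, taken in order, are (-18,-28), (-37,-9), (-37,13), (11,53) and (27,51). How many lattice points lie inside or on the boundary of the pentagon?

The shoelace formula gives twice the area as |((-18)·(-9) − (-37)·(-28)) + ((-37)·13 − (-37)·(-9)) + ((-37)·53 − 11·13) + (11·51 − 27·53) + (27·(-28) − (-18)·51)| = 4500, so the area is 2250.
Summing gcd(|Δx|,|Δy|) over the edges gives the boundary count: gcd(19,19) + gcd(0,22) + gcd(48,40) + gcd(16,2) + gcd(45,79) = 19+22+8+2+1 = 52.
Pick's theorem gives I = A − B/2 + 1 = 2250 − 52/2 + 1 = 2225, so the closed region contains I + B = 2225 + 52 = 2277 lattice points.

2277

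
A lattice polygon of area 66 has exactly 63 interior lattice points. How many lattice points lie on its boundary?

8

Pick's theorem gives A = I + B/2 − 1, so B = 2(A − I + 1) = 2(66 − 63 + 1) = 8.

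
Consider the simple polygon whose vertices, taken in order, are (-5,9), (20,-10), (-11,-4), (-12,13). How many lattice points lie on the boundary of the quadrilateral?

The number of boundary lattice points is Σ gcd(|Δx|,|Δy|) = gcd(25,19) + gcd(31,6) + gcd(1,17) + gcd(7,4) = 1+1+1+1 = 4.

4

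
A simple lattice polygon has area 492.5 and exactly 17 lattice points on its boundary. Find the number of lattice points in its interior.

485

Pick's theorem A = I + B/2 − 1 rearranges to I = A − B/2 + 1 = 492.5 − 17/2 + 1 = 485.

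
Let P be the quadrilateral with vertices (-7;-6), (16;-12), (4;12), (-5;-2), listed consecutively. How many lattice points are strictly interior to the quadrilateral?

Using the shoelace formula, 2A = |[(-7)·(-12) − 16·(-6)] + [16·12 − 4·(-12)] + [4·(-2) − (-5)·12] + [(-5)·(-6) − (-7)·(-2)]| = 488, so the area is 244.
Along each edge there are gcd(|Δx|,|Δy|)+1 lattice points, so counting each shared vertex once the boundary has gcd(23,6) + gcd(12,24) + gcd(9,14) + gcd(2,4) = 1+12+1+2 = 16.
By Pick's theorem A = I + B/2 − 1, so I = 244 − 16/2 + 1 = 237.

237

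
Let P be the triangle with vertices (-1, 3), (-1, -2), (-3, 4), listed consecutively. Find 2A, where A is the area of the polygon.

By the shoelace formula, twice the signed area is |((-1)·(-2) − (-1)·3) + ((-1)·4 − (-3)·(-2)) + ((-3)·3 − (-1)·4)| = 10, so the area is 5.

10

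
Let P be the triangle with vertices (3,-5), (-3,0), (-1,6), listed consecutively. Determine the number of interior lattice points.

By the shoelace formula, twice the signed area is |[3·0 − (-3)·(-5)] + [(-3)·6 − (-1)·0] + [(-1)·(-5) − 3·6]| = 46, so the area is 23.
Summing gcd(|Δx|,|Δy|) over the edges gives the boundary count: gcd(6,5) + gcd(2,6) + gcd(4,11) = 1+2+1 = 4.
By Pick's theorem A = I + B/2 − 1, so I = 23 − 4/2 + 1 = 22.

22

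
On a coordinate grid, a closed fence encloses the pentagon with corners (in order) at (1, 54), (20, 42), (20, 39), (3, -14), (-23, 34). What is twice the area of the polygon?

2991

By the shoelace formula, twice the signed area is |(1·42 − 20·54) + (20·39 − 20·42) + (20·(-14) − 3·39) + (3·34 − (-23)·(-14)) + ((-23)·54 − 1·34)| = 2991, so the area is 1495.5.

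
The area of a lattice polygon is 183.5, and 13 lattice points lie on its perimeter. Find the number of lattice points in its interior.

178

Pick's theorem A = I + B/2 − 1 rearranges to I = A − B/2 + 1 = 183.5 − 13/2 + 1 = 178.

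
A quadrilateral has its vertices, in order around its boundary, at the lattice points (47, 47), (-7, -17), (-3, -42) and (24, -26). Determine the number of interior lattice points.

1603

The shoelace formula gives twice the area as |[47·(-17) − (-7)·47] + [(-7)·(-42) − (-3)·(-17)] + [(-3)·(-26) − 24·(-42)] + [24·47 − 47·(-26)]| = 3209, so the area is 1604.5.
The number of boundary lattice points is Σ gcd(|Δx|,|Δy|) = gcd(54,64) + gcd(4,25) + gcd(27,16) + gcd(23,73) = 2+1+1+1 = 5.
Pick's theorem gives I = A − B/2 + 1 = 1604.5 − 5/2 + 1 = 1603.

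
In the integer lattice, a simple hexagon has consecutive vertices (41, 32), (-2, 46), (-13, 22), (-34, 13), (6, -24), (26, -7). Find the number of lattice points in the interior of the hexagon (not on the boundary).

2757

The shoelace formula gives twice the area as |(41·46 − (-2)·32) + ((-2)·22 − (-13)·46) + ((-13)·13 − (-34)·22) + ((-34)·(-24) − 6·13) + (6·(-7) − 26·(-24)) + (26·32 − 41·(-7))| = 5522, so the area is 2761.
Summing gcd(|Δx|,|Δy|) over the edges gives the boundary count: gcd(43,14) + gcd(11,24) + gcd(21,9) + gcd(40,37) + gcd(20,17) + gcd(15,39) = 1+1+3+1+1+3 = 10.
Pick's theorem gives I = A − B/2 + 1 = 2761 − 10/2 + 1 = 2757.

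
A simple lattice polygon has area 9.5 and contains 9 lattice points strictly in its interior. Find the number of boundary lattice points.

Pick's theorem gives A = I + B/2 − 1, so B = 2(A − I + 1) = 2(9.5 − 9 + 1) = 3.

3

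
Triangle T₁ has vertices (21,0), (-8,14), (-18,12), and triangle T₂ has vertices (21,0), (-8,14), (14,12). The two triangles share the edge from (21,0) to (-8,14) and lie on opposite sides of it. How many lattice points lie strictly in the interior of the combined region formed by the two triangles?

221

The union is the simple quadrilateral with vertices (21,0), (-18,12), (-8,14), (14,12) in order.
Using the shoelace formula, 2A = |(21·12 − (-18)·0) + ((-18)·14 − (-8)·12) + ((-8)·12 − 14·14) + (14·0 − 21·12)| = 448, so the area is 224.
Along each edge there are gcd(|Δx|,|Δy|)+1 lattice points, so counting each shared vertex once the boundary has gcd(39,12) + gcd(10,2) + gcd(22,2) + gcd(7,12) = 3+2+2+1 = 8.
By Pick's theorem I = A − B/2 + 1 = 224 − 8/2 + 1 = 221.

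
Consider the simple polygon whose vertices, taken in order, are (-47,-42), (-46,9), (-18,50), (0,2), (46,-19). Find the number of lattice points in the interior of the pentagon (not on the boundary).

By the shoelace formula, twice the signed area is |[(-47)·9 − (-46)·(-42)] + [(-46)·50 − (-18)·9] + [(-18)·2 − 0·50] + [0·(-19) − 46·2] + [46·(-42) − (-47)·(-19)]| = 7446, so the area is 3723.
Along each edge there are gcd(|Δx|,|Δy|)+1 lattice points, so counting each shared vertex once the boundary has gcd(1,51) + gcd(28,41) + gcd(18,48) + gcd(46,21) + gcd(93,23) = 1+1+6+1+1 = 10.
Pick's theorem gives I = A − B/2 + 1 = 3723 − 10/2 + 1 = 3719.

3719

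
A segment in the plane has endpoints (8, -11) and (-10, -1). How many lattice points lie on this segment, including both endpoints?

3

The number of lattice points on a segment between lattice points is gcd(|Δx|,|Δy|) + 1 = gcd(18,10) + 1 = 2 + 1 = 3.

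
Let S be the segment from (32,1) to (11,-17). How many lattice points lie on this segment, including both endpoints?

The number of lattice points on a segment between lattice points is gcd(|Δx|,|Δy|) + 1 = gcd(21,18) + 1 = 3 + 1 = 4.

4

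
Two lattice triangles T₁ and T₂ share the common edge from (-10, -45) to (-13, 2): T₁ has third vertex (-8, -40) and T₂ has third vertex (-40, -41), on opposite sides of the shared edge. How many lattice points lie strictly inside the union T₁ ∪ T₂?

752

The union is the simple quadrilateral with vertices (-10, -45), (-8, -40), (-13, 2), (-40, -41) in order.
The shoelace formula gives twice the area as |[(-10)·(-40) − (-8)·(-45)] + [(-8)·2 − (-13)·(-40)] + [(-13)·(-41) − (-40)·2] + [(-40)·(-45) − (-10)·(-41)]| = 1507, so the area is 753.5.
The number of boundary lattice points is Σ gcd(|Δx|,|Δy|) = gcd(2,5) + gcd(5,42) + gcd(27,43) + gcd(30,4) = 1+1+1+2 = 5.
By Pick's theorem I = A − B/2 + 1 = 753.5 − 5/2 + 1 = 752.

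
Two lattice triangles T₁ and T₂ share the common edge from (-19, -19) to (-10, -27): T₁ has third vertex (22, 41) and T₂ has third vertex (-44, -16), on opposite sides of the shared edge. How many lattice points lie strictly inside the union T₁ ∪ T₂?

518

The union is the simple quadrilateral with vertices (-19, -19), (22, 41), (-10, -27), (-44, -16) in order.
By the shoelace formula, twice the signed area is |((-19)·41 − 22·(-19)) + (22·(-27) − (-10)·41) + ((-10)·(-16) − (-44)·(-27)) + ((-44)·(-19) − (-19)·(-16))| = 1041, so the area is 1041/2.
Summing gcd(|Δx|,|Δy|) over the edges gives the boundary count: gcd(41,60) + gcd(32,68) + gcd(34,11) + gcd(25,3) = 1+4+1+1 = 7.
By Pick's theorem I = A − B/2 + 1 = 1041/2 − 7/2 + 1 = 518.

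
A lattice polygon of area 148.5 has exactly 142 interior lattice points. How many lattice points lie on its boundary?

15

Pick's theorem gives A = I + B/2 − 1, so B = 2(A − I + 1) = 2(148.5 − 142 + 1) = 15.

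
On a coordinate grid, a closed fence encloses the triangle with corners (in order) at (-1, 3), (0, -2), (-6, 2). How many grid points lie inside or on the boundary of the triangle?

16

By the shoelace formula, twice the signed area is |[(-1)·(-2) − 0·3] + [0·2 − (-6)·(-2)] + [(-6)·3 − (-1)·2]| = 26, so the area is 13.
Along each edge there are gcd(|Δx|,|Δy|)+1 lattice points, so counting each shared vertex once the boundary has gcd(1,5) + gcd(6,4) + gcd(5,1) = 1+2+1 = 4.
Pick's theorem gives I = A − B/2 + 1 = 13 − 4/2 + 1 = 12, so the closed region contains I + B = 12 + 4 = 16 lattice points.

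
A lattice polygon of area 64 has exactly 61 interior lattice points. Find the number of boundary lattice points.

8

Pick's theorem gives A = I + B/2 − 1, so B = 2(A − I + 1) = 2(64 − 61 + 1) = 8.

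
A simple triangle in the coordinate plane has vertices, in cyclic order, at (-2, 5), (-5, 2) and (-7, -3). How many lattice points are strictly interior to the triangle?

Using the shoelace formula, 2A = |[(-2)·2 − (-5)·5] + [(-5)·(-3) − (-7)·2] + [(-7)·5 − (-2)·(-3)]| = 9, so the area is 9/2.
Summing gcd(|Δx|,|Δy|) over the edges gives the boundary count: gcd(3,3) + gcd(2,5) + gcd(5,8) = 3+1+1 = 5.
By Pick's theorem A = I + B/2 − 1, so I = 9/2 − 5/2 + 1 = 3.

3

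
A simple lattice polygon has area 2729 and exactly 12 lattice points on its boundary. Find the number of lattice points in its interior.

From Pick's theorem, I = A − B/2 + 1 = 2729 − 12/2 + 1 = 2724.

2724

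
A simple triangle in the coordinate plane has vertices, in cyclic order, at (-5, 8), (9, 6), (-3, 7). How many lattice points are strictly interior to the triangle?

The shoelace formula gives twice the area as |((-5)·6 − 9·8) + (9·7 − (-3)·6) + ((-3)·8 − (-5)·7)| = 10, so the area is 5.
Summing gcd(|Δx|,|Δy|) over the edges gives the boundary count: gcd(14,2) + gcd(12,1) + gcd(2,1) = 2+1+1 = 4.
By Pick's theorem A = I + B/2 − 1, so I = 5 − 4/2 + 1 = 4.

4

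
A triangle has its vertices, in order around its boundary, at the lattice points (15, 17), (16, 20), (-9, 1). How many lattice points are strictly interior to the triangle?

24

Using the shoelace formula, 2A = |(15·20 − 16·17) + (16·1 − (-9)·20) + ((-9)·17 − 15·1)| = 56, so the area is 28.
Along each edge there are gcd(|Δx|,|Δy|)+1 lattice points, so counting each shared vertex once the boundary has gcd(1,3) + gcd(25,19) + gcd(24,16) = 1+1+8 = 10.
Pick's theorem gives I = A − B/2 + 1 = 28 − 10/2 + 1 = 24.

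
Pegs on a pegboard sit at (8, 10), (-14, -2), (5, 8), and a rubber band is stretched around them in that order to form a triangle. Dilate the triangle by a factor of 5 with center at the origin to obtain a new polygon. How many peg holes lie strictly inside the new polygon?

Using the shoelace formula, 2A = |(8·(-2) − (-14)·10) + ((-14)·8 − 5·(-2)) + (5·10 − 8·8)| = 8, so the area is 4.
Along each edge there are gcd(|Δx|,|Δy|)+1 lattice points, so counting each shared vertex once the boundary has gcd(22,12) + gcd(19,10) + gcd(3,2) = 2+1+1 = 4.
Scaling by 5 multiplies the area by 5² = 25 (so the new area is 100) and multiplies the boundary lattice-point count by 5, giving 20.
By Pick's theorem, the interior count of the dilated polygon is 100 − 20/2 + 1 = 91.

91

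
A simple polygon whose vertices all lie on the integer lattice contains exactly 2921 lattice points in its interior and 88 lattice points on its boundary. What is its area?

Pick's theorem states A = I + B/2 − 1, so A = 2921 + 88/2 − 1 = 2964.

2964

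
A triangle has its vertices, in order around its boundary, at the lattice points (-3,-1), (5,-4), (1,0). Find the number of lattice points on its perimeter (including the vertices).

6

The number of boundary lattice points is Σ gcd(|Δx|,|Δy|) = gcd(8,3) + gcd(4,4) + gcd(4,1) = 1+4+1 = 6.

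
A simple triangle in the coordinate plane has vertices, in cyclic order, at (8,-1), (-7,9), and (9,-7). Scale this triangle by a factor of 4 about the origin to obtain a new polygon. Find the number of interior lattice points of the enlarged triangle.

597

Using the shoelace formula, 2A = |[8·9 − (-7)·(-1)] + [(-7)·(-7) − 9·9] + [9·(-1) − 8·(-7)]| = 80, so the area is 40.
Summing gcd(|Δx|,|Δy|) over the edges gives the boundary count: gcd(15,10) + gcd(16,16) + gcd(1,6) = 5+16+1 = 22.
Scaling by 4 multiplies the area by 4² = 16 (so the new area is 640) and multiplies the boundary lattice-point count by 4, giving 88.
By Pick's theorem, the interior count of the dilated polygon is 640 − 88/2 + 1 = 597.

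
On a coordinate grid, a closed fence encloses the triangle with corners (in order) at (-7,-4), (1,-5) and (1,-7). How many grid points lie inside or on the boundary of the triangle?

By the shoelace formula, twice the signed area is |((-7)·(-5) − 1·(-4)) + (1·(-7) − 1·(-5)) + (1·(-4) − (-7)·(-7))| = 16, so the area is 8.
Along each edge there are gcd(|Δx|,|Δy|)+1 lattice points, so counting each shared vertex once the boundary has gcd(8,1) + gcd(0,2) + gcd(8,3) = 1+2+1 = 4.
Pick's theorem gives I = A − B/2 + 1 = 8 − 4/2 + 1 = 7, so the closed region contains I + B = 7 + 4 = 11 lattice points.

11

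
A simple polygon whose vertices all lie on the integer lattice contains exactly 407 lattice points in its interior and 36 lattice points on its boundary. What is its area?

424

Pick's theorem states A = I + B/2 − 1, so A = 407 + 36/2 − 1 = 424.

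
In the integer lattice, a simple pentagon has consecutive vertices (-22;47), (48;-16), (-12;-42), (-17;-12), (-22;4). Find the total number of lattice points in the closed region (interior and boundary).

Using the shoelace formula, 2A = |((-22)·(-16) − 48·47) + (48·(-42) − (-12)·(-16)) + ((-12)·(-12) − (-17)·(-42)) + ((-17)·4 − (-22)·(-12)) + ((-22)·47 − (-22)·4)| = 5960, so the area is 2980.
The number of boundary lattice points is Σ gcd(|Δx|,|Δy|) = gcd(70,63) + gcd(60,26) + gcd(5,30) + gcd(5,16) + gcd(0,43) = 7+2+5+1+43 = 58.
Pick's theorem gives I = A − B/2 + 1 = 2980 − 58/2 + 1 = 2952, so the closed region contains I + B = 2952 + 58 = 3010 lattice points.

3010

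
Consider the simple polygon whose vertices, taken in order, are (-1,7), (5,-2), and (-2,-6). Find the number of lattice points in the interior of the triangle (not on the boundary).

42

The shoelace formula gives twice the area as |[(-1)·(-2) − 5·7] + [5·(-6) − (-2)·(-2)] + [(-2)·7 − (-1)·(-6)]| = 87, so the area is 87/2.
The number of boundary lattice points is Σ gcd(|Δx|,|Δy|) = gcd(6,9) + gcd(7,4) + gcd(1,13) = 3+1+1 = 5.
By Pick's theorem A = I + B/2 − 1, so I = 87/2 − 5/2 + 1 = 42.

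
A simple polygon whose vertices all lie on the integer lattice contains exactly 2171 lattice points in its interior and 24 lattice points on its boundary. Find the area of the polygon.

2182

Pick's theorem states A = I + B/2 − 1, so A = 2171 + 24/2 − 1 = 2182.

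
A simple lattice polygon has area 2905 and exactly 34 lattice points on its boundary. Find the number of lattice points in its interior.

From Pick's theorem, I = A − B/2 + 1 = 2905 − 34/2 + 1 = 2889.

2889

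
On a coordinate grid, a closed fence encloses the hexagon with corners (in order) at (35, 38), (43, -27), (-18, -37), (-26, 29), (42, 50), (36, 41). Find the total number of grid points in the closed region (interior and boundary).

4407

The shoelace formula gives twice the area as |(35·(-27) − 43·38) + (43·(-37) − (-18)·(-27)) + ((-18)·29 − (-26)·(-37)) + ((-26)·50 − 42·29) + (42·41 − 36·50) + (36·38 − 35·41)| = 8803, so the area is 8803/2.
Summing gcd(|Δx|,|Δy|) over the edges gives the boundary count: gcd(8,65) + gcd(61,10) + gcd(8,66) + gcd(68,21) + gcd(6,9) + gcd(1,3) = 1+1+2+1+3+1 = 9.
Pick's theorem gives I = A − B/2 + 1 = 8803/2 − 9/2 + 1 = 4398, so the closed region contains I + B = 4398 + 9 = 4407 lattice points.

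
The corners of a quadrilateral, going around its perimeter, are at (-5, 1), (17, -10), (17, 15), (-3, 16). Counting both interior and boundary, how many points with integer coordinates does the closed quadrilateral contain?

Using the shoelace formula, 2A = |((-5)·(-10) − 17·1) + (17·15 − 17·(-10)) + (17·16 − (-3)·15) + ((-3)·1 − (-5)·16)| = 852, so the area is 426.
Summing gcd(|Δx|,|Δy|) over the edges gives the boundary count: gcd(22,11) + gcd(0,25) + gcd(20,1) + gcd(2,15) = 11+25+1+1 = 38.
Pick's theorem gives I = A − B/2 + 1 = 426 − 38/2 + 1 = 408, so the closed region contains I + B = 408 + 38 = 446 lattice points.

446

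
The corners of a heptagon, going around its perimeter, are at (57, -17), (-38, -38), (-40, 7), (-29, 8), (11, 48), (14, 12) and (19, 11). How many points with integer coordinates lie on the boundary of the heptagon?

49

Along each edge there are gcd(|Δx|,|Δy|)+1 lattice points, so counting each shared vertex once the boundary has gcd(95,21) + gcd(2,45) + gcd(11,1) + gcd(40,40) + gcd(3,36) + gcd(5,1) + gcd(38,28) = 1+1+1+40+3+1+2 = 49.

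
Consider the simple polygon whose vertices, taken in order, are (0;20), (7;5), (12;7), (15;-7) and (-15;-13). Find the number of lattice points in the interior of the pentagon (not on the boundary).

465

Using the shoelace formula, 2A = |[0·5 − 7·20] + [7·7 − 12·5] + [12·(-7) − 15·7] + [15·(-13) − (-15)·(-7)] + [(-15)·20 − 0·(-13)]| = 940, so the area is 470.
Summing gcd(|Δx|,|Δy|) over the edges gives the boundary count: gcd(7,15) + gcd(5,2) + gcd(3,14) + gcd(30,6) + gcd(15,33) = 1+1+1+6+3 = 12.
Pick's theorem gives I = A − B/2 + 1 = 470 − 12/2 + 1 = 465.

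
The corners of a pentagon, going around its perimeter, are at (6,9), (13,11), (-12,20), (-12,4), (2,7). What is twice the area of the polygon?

417

Using the shoelace formula, 2A = |(6·11 − 13·9) + (13·20 − (-12)·11) + ((-12)·4 − (-12)·20) + ((-12)·7 − 2·4) + (2·9 − 6·7)| = 417, so the area is 208.5.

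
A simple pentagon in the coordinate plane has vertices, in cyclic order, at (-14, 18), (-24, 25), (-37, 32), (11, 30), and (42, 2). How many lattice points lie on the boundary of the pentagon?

13

Along each edge there are gcd(|Δx|,|Δy|)+1 lattice points, so counting each shared vertex once the boundary has gcd(10,7) + gcd(13,7) + gcd(48,2) + gcd(31,28) + gcd(56,16) = 1+1+2+1+8 = 13.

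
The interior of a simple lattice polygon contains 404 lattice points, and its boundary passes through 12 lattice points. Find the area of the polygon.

409

By Pick's theorem, A = I + B/2 − 1 = 404 + 12/2 − 1 = 409.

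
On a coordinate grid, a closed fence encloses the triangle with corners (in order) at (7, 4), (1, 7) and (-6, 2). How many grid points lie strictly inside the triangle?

24

By the shoelace formula, twice the signed area is |(7·7 − 1·4) + (1·2 − (-6)·7) + ((-6)·4 − 7·2)| = 51, so the area is 25.5.
Summing gcd(|Δx|,|Δy|) over the edges gives the boundary count: gcd(6,3) + gcd(7,5) + gcd(13,2) = 3+1+1 = 5.
By Pick's theorem A = I + B/2 − 1, so I = 25.5 − 5/2 + 1 = 24.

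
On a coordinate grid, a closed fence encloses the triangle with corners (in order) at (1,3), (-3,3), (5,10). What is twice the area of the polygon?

28

Using the shoelace formula, 2A = |(1·3 − (-3)·3) + ((-3)·10 − 5·3) + (5·3 − 1·10)| = 28, so the area is 14.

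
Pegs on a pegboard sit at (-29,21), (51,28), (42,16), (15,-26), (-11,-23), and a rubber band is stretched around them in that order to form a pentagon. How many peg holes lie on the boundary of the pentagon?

10

Along each edge there are gcd(|Δx|,|Δy|)+1 lattice points, so counting each shared vertex once the boundary has gcd(80,7) + gcd(9,12) + gcd(27,42) + gcd(26,3) + gcd(18,44) = 1+3+3+1+2 = 10.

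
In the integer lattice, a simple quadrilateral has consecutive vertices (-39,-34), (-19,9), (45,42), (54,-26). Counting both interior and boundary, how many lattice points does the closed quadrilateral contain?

4247

Using the shoelace formula, 2A = |((-39)·9 − (-19)·(-34)) + ((-19)·42 − 45·9) + (45·(-26) − 54·42) + (54·(-34) − (-39)·(-26))| = 8488, so the area is 4244.
Along each edge there are gcd(|Δx|,|Δy|)+1 lattice points, so counting each shared vertex once the boundary has gcd(20,43) + gcd(64,33) + gcd(9,68) + gcd(93,8) = 1+1+1+1 = 4.
Pick's theorem gives I = A − B/2 + 1 = 4244 − 4/2 + 1 = 4243, so the closed region contains I + B = 4243 + 4 = 4247 lattice points.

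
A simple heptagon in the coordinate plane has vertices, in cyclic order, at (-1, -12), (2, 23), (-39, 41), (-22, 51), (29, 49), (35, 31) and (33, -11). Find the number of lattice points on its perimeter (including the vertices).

13

The number of boundary lattice points is Σ gcd(|Δx|,|Δy|) = gcd(3,35) + gcd(41,18) + gcd(17,10) + gcd(51,2) + gcd(6,18) + gcd(2,42) + gcd(34,1) = 1+1+1+1+6+2+1 = 13.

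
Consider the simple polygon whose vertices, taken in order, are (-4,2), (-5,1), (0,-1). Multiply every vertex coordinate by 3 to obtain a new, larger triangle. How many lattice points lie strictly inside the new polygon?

28

The shoelace formula gives twice the area as |((-4)·1 − (-5)·2) + ((-5)·(-1) − 0·1) + (0·2 − (-4)·(-1))| = 7, so the area is 7/2.
Along each edge there are gcd(|Δx|,|Δy|)+1 lattice points, so counting each shared vertex once the boundary has gcd(1,1) + gcd(5,2) + gcd(4,3) = 1+1+1 = 3.
Scaling by 3 multiplies the area by 3² = 9 (so the new area is 63/2) and multiplies the boundary lattice-point count by 3, giving 9.
By Pick's theorem, the interior count of the dilated polygon is 63/2 − 9/2 + 1 = 28.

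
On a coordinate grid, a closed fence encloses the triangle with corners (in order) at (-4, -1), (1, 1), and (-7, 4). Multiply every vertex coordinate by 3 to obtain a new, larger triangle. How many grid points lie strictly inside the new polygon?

Using the shoelace formula, 2A = |[(-4)·1 − 1·(-1)] + [1·4 − (-7)·1] + [(-7)·(-1) − (-4)·4]| = 31, so the area is 15.5.
Along each edge there are gcd(|Δx|,|Δy|)+1 lattice points, so counting each shared vertex once the boundary has gcd(5,2) + gcd(8,3) + gcd(3,5) = 1+1+1 = 3.
Scaling by 3 multiplies the area by 3² = 9 (so the new area is 279/2) and multiplies the boundary lattice-point count by 3, giving 9.
By Pick's theorem, the interior count of the dilated polygon is 279/2 − 9/2 + 1 = 136.

136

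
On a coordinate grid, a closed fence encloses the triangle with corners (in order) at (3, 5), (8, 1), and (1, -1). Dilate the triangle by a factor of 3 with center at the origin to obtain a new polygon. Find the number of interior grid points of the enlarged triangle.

By the shoelace formula, twice the signed area is |[3·1 − 8·5] + [8·(-1) − 1·1] + [1·5 − 3·(-1)]| = 38, so the area is 19.
Summing gcd(|Δx|,|Δy|) over the edges gives the boundary count: gcd(5,4) + gcd(7,2) + gcd(2,6) = 1+1+2 = 4.
Scaling by 3 multiplies the area by 3² = 9 (so the new area is 171) and multiplies the boundary lattice-point count by 3, giving 12.
By Pick's theorem, the interior count of the dilated polygon is 171 − 12/2 + 1 = 166.

166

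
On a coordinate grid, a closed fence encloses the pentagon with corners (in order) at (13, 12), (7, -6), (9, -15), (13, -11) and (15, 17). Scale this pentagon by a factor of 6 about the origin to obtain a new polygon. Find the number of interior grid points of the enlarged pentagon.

4063

The shoelace formula gives twice the area as |(13·(-6) − 7·12) + (7·(-15) − 9·(-6)) + (9·(-11) − 13·(-15)) + (13·17 − 15·(-11)) + (15·12 − 13·17)| = 228, so the area is 114.
The number of boundary lattice points is Σ gcd(|Δx|,|Δy|) = gcd(6,18) + gcd(2,9) + gcd(4,4) + gcd(2,28) + gcd(2,5) = 6+1+4+2+1 = 14.
Scaling by 6 multiplies the area by 6² = 36 (so the new area is 4104) and multiplies the boundary lattice-point count by 6, giving 84.
By Pick's theorem, the interior count of the dilated polygon is 4104 − 84/2 + 1 = 4063.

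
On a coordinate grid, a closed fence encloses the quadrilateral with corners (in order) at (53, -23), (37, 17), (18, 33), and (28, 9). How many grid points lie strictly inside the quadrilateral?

387

By the shoelace formula, twice the signed area is |[53·17 − 37·(-23)] + [37·33 − 18·17] + [18·9 − 28·33] + [28·(-23) − 53·9]| = 784, so the area is 392.
Along each edge there are gcd(|Δx|,|Δy|)+1 lattice points, so counting each shared vertex once the boundary has gcd(16,40) + gcd(19,16) + gcd(10,24) + gcd(25,32) = 8+1+2+1 = 12.
Pick's theorem gives I = A − B/2 + 1 = 392 − 12/2 + 1 = 387.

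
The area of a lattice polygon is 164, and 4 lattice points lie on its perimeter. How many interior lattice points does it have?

Pick's theorem A = I + B/2 − 1 rearranges to I = A − B/2 + 1 = 164 − 4/2 + 1 = 163.

163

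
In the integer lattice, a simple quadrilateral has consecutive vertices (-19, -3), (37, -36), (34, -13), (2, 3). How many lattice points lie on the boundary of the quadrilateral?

21

Along each edge there are gcd(|Δx|,|Δy|)+1 lattice points, so counting each shared vertex once the boundary has gcd(56,33) + gcd(3,23) + gcd(32,16) + gcd(21,6) = 1+1+16+3 = 21.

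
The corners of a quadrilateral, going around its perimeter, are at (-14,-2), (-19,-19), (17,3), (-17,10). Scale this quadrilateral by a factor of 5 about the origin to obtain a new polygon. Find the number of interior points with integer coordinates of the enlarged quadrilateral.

11096

The shoelace formula gives twice the area as |[(-14)·(-19) − (-19)·(-2)] + [(-19)·3 − 17·(-19)] + [17·10 − (-17)·3] + [(-17)·(-2) − (-14)·10]| = 889, so the area is 889/2.
Along each edge there are gcd(|Δx|,|Δy|)+1 lattice points, so counting each shared vertex once the boundary has gcd(5,17) + gcd(36,22) + gcd(34,7) + gcd(3,12) = 1+2+1+3 = 7.
Scaling by 5 multiplies the area by 5² = 25 (so the new area is 22225/2) and multiplies the boundary lattice-point count by 5, giving 35.
By Pick's theorem, the interior count of the dilated polygon is 22225/2 − 35/2 + 1 = 11096.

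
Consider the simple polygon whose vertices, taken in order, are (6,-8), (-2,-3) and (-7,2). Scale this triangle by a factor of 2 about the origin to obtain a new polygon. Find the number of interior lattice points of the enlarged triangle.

24

The shoelace formula gives twice the area as |(6·(-3) − (-2)·(-8)) + ((-2)·2 − (-7)·(-3)) + ((-7)·(-8) − 6·2)| = 15, so the area is 15/2.
Along each edge there are gcd(|Δx|,|Δy|)+1 lattice points, so counting each shared vertex once the boundary has gcd(8,5) + gcd(5,5) + gcd(13,10) = 1+5+1 = 7.
Scaling by 2 multiplies the area by 2² = 4 (so the new area is 30) and multiplies the boundary lattice-point count by 2, giving 14.
By Pick's theorem, the interior count of the dilated polygon is 30 − 14/2 + 1 = 24.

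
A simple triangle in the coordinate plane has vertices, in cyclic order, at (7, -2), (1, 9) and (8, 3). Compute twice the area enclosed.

41

The shoelace formula gives twice the area as |(7·9 − 1·(-2)) + (1·3 − 8·9) + (8·(-2) − 7·3)| = 41, so the area is 41/2.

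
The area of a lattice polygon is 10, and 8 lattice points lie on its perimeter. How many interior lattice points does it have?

Pick's theorem A = I + B/2 − 1 rearranges to I = A − B/2 + 1 = 10 − 8/2 + 1 = 7.

7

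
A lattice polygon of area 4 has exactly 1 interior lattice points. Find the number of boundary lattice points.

8

Pick's theorem gives A = I + B/2 − 1, so B = 2(A − I + 1) = 2(4 − 1 + 1) = 8.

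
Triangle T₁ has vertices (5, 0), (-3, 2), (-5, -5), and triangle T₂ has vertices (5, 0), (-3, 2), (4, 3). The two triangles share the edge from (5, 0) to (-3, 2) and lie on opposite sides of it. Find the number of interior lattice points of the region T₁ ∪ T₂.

38

The union is the simple quadrilateral with vertices (5, 0), (-5, -5), (-3, 2), (4, 3) in order.
By the shoelace formula, twice the signed area is |(5·(-5) − (-5)·0) + ((-5)·2 − (-3)·(-5)) + ((-3)·3 − 4·2) + (4·0 − 5·3)| = 82, so the area is 41.
Along each edge there are gcd(|Δx|,|Δy|)+1 lattice points, so counting each shared vertex once the boundary has gcd(10,5) + gcd(2,7) + gcd(7,1) + gcd(1,3) = 5+1+1+1 = 8.
By Pick's theorem I = A − B/2 + 1 = 41 − 8/2 + 1 = 38.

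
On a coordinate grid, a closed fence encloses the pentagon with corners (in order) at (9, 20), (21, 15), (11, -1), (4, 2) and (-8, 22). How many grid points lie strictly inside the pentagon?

346

The shoelace formula gives twice the area as |(9·15 − 21·20) + (21·(-1) − 11·15) + (11·2 − 4·(-1)) + (4·22 − (-8)·2) + ((-8)·20 − 9·22)| = 699, so the area is 699/2.
Along each edge there are gcd(|Δx|,|Δy|)+1 lattice points, so counting each shared vertex once the boundary has gcd(12,5) + gcd(10,16) + gcd(7,3) + gcd(12,20) + gcd(17,2) = 1+2+1+4+1 = 9.
Pick's theorem gives I = A − B/2 + 1 = 699/2 − 9/2 + 1 = 346.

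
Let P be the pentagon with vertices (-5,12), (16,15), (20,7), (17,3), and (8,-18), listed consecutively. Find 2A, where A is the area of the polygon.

By the shoelace formula, twice the signed area is |((-5)·15 − 16·12) + (16·7 − 20·15) + (20·3 − 17·7) + (17·(-18) − 8·3) + (8·12 − (-5)·(-18))| = 838, so the area is 419.

838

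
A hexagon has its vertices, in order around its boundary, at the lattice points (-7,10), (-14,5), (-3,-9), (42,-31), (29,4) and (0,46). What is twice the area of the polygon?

By the shoelace formula, twice the signed area is |[(-7)·5 − (-14)·10] + [(-14)·(-9) − (-3)·5] + [(-3)·(-31) − 42·(-9)] + [42·4 − 29·(-31)] + [29·46 − 0·4] + [0·10 − (-7)·46]| = 3440, so the area is 1720.

3440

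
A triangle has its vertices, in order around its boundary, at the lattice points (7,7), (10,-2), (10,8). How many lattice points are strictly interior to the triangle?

Using the shoelace formula, 2A = |[7·(-2) − 10·7] + [10·8 − 10·(-2)] + [10·7 − 7·8]| = 30, so the area is 15.
The number of boundary lattice points is Σ gcd(|Δx|,|Δy|) = gcd(3,9) + gcd(0,10) + gcd(3,1) = 3+10+1 = 14.
Pick's theorem gives I = A − B/2 + 1 = 15 − 14/2 + 1 = 9.

9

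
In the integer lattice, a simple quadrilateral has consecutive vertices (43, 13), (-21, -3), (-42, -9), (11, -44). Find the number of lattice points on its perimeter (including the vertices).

The number of boundary lattice points is Σ gcd(|Δx|,|Δy|) = gcd(64,16) + gcd(21,6) + gcd(53,35) + gcd(32,57) = 16+3+1+1 = 21.

21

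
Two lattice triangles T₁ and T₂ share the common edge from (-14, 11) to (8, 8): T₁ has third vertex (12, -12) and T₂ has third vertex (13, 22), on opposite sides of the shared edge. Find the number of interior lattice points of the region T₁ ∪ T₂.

373

The union is the simple quadrilateral with vertices (-14, 11), (12, -12), (8, 8), (13, 22) in order.
By the shoelace formula, twice the signed area is |[(-14)·(-12) − 12·11] + [12·8 − 8·(-12)] + [8·22 − 13·8] + [13·11 − (-14)·22]| = 751, so the area is 751/2.
Along each edge there are gcd(|Δx|,|Δy|)+1 lattice points, so counting each shared vertex once the boundary has gcd(26,23) + gcd(4,20) + gcd(5,14) + gcd(27,11) = 1+4+1+1 = 7.
By Pick's theorem I = A − B/2 + 1 = 751/2 − 7/2 + 1 = 373.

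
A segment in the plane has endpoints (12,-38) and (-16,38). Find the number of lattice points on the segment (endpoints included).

5

The number of lattice points on a segment between lattice points is gcd(|Δx|,|Δy|) + 1 = gcd(28,76) + 1 = 4 + 1 = 5.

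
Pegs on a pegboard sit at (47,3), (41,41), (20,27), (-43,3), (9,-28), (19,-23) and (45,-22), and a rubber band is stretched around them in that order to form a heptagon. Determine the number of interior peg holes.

Using the shoelace formula, 2A = |(47·41 − 41·3) + (41·27 − 20·41) + (20·3 − (-43)·27) + ((-43)·(-28) − 9·3) + (9·(-23) − 19·(-28)) + (19·(-22) − 45·(-23)) + (45·3 − 47·(-22))| = 6600, so the area is 3300.
Along each edge there are gcd(|Δx|,|Δy|)+1 lattice points, so counting each shared vertex once the boundary has gcd(6,38) + gcd(21,14) + gcd(63,24) + gcd(52,31) + gcd(10,5) + gcd(26,1) + gcd(2,25) = 2+7+3+1+5+1+1 = 20.
Pick's theorem gives I = A − B/2 + 1 = 3300 − 20/2 + 1 = 3291.

3291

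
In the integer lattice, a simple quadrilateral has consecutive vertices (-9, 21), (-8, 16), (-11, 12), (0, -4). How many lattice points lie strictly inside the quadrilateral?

By the shoelace formula, twice the signed area is |((-9)·16 − (-8)·21) + ((-8)·12 − (-11)·16) + ((-11)·(-4) − 0·12) + (0·21 − (-9)·(-4))| = 112, so the area is 56.
The number of boundary lattice points is Σ gcd(|Δx|,|Δy|) = gcd(1,5) + gcd(3,4) + gcd(11,16) + gcd(9,25) = 1+1+1+1 = 4.
By Pick's theorem A = I + B/2 − 1, so I = 56 − 4/2 + 1 = 55.

55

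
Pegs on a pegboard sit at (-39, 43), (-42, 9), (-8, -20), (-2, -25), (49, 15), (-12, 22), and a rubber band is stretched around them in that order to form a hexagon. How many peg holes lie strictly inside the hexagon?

2658

Using the shoelace formula, 2A = |((-39)·9 − (-42)·43) + ((-42)·(-20) − (-8)·9) + ((-8)·(-25) − (-2)·(-20)) + ((-2)·15 − 49·(-25)) + (49·22 − (-12)·15) + ((-12)·43 − (-39)·22)| = 5322, so the area is 2661.
The number of boundary lattice points is Σ gcd(|Δx|,|Δy|) = gcd(3,34) + gcd(34,29) + gcd(6,5) + gcd(51,40) + gcd(61,7) + gcd(27,21) = 1+1+1+1+1+3 = 8.
By Pick's theorem A = I + B/2 − 1, so I = 2661 − 8/2 + 1 = 2658.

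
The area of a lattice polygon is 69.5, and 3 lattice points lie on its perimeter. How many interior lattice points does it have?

69

Pick's theorem A = I + B/2 − 1 rearranges to I = A − B/2 + 1 = 69.5 − 3/2 + 1 = 69.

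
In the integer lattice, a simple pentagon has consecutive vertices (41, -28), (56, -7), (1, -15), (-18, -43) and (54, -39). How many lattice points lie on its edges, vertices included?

Along each edge there are gcd(|Δx|,|Δy|)+1 lattice points, so counting each shared vertex once the boundary has gcd(15,21) + gcd(55,8) + gcd(19,28) + gcd(72,4) + gcd(13,11) = 3+1+1+4+1 = 10.

10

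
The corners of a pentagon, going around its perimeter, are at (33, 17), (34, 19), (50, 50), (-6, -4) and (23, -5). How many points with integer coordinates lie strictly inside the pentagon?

The shoelace formula gives twice the area as |[33·19 − 34·17] + [34·50 − 50·19] + [50·(-4) − (-6)·50] + [(-6)·(-5) − 23·(-4)] + [23·17 − 33·(-5)]| = 1577, so the area is 1577/2.
The number of boundary lattice points is Σ gcd(|Δx|,|Δy|) = gcd(1,2) + gcd(16,31) + gcd(56,54) + gcd(29,1) + gcd(10,22) = 1+1+2+1+2 = 7.
Pick's theorem gives I = A − B/2 + 1 = 1577/2 − 7/2 + 1 = 786.

786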